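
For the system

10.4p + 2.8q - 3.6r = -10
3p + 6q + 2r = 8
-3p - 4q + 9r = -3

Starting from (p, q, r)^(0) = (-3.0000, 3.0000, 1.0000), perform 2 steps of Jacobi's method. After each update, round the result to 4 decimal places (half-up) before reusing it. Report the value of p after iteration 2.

Iteration 1:
  p = (-10 - (2.8)·3.0000 - (-3.6)·1.0000) / (10.4) = -1.4231
  q = (8 - (3)·-3.0000 - (2)·1.0000) / (6) = 2.5000
  r = (-3 - (-3)·-3.0000 - (-4)·3.0000) / (9) = 0.0000
Iteration 2:
  p = (-10 - (2.8)·2.5000 - (-3.6)·0.0000) / (10.4) = -1.6346
  q = (8 - (3)·-1.4231 - (2)·0.0000) / (6) = 2.0449
  r = (-3 - (-3)·-1.4231 - (-4)·2.5000) / (9) = 0.3034

-1.6346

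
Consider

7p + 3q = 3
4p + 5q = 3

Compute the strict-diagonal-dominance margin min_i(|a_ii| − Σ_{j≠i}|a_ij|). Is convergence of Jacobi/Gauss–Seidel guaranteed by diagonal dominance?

row 1: |7| − (3) = 4
row 2: |5| − (4) = 1
minimum over rows = 1 → strictly diagonally dominant (convergence guaranteed)

1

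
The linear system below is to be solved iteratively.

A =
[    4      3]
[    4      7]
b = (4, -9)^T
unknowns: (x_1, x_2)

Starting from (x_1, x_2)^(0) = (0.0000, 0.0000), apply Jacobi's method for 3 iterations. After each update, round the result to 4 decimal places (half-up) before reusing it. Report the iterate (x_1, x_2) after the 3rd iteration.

Iteration 1:
  x_1 = (4 - (3)·0.0000) / (4) = 1.0000
  x_2 = (-9 - (4)·0.0000) / (7) = -1.2857
Iteration 2:
  x_1 = (4 - (3)·-1.2857) / (4) = 1.9643
  x_2 = (-9 - (4)·1.0000) / (7) = -1.8571
Iteration 3:
  x_1 = (4 - (3)·-1.8571) / (4) = 2.3928
  x_2 = (-9 - (4)·1.9643) / (7) = -2.4082

(2.3928, -2.4082)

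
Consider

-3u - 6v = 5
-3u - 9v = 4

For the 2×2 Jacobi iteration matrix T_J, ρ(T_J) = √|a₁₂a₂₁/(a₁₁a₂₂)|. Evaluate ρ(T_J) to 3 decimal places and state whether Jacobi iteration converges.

a₁₂a₂₁/(a₁₁a₂₂) = (-6)·(-3) / ((-3)·(-9)) = 0.666667
ρ = √|0.666667| = √0.666667 = 0.816
ρ < 1, so Jacobi converges

0.816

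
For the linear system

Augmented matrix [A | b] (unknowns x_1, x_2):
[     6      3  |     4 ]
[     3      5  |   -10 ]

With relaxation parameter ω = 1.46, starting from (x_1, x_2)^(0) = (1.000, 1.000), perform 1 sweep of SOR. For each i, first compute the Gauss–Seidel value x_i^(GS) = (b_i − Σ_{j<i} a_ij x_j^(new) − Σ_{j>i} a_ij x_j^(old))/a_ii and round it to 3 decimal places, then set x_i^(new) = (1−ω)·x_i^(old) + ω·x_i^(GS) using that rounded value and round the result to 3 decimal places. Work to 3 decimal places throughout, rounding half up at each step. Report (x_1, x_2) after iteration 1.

Iteration 1:
  x_1: GS value = (4 - (3)·1.000) / (6) = 0.167;  x_1 ← (1−ω)·1.000 + ω·0.167 = -0.216
  x_2: GS value = (-10 - (3)·-0.216) / (5) = -1.870;  x_2 ← (1−ω)·1.000 + ω·-1.870 = -3.190

(-0.216, -3.190)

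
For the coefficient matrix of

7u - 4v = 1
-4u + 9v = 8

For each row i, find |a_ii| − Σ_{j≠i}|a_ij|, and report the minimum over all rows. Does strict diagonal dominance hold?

row 1: |7| − (4) = 3
row 2: |9| − (4) = 5
minimum over rows = 3 → strictly diagonally dominant (convergence guaranteed)

3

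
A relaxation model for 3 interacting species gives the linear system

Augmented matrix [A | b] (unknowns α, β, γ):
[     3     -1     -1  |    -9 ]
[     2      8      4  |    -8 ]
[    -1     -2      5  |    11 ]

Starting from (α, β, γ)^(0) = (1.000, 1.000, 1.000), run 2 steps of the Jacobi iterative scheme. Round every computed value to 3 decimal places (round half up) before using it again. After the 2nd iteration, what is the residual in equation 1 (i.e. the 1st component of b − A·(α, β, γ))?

-1.834

Iteration 1:
  α = (-9 - (-1)·1.000 - (-1)·1.000) / (3) = -2.333
  β = (-8 - (2)·1.000 - (4)·1.000) / (8) = -1.750
  γ = (11 - (-1)·1.000 - (-2)·1.000) / (5) = 2.800
Iteration 2:
  α = (-9 - (-1)·-1.750 - (-1)·2.800) / (3) = -2.650
  β = (-8 - (2)·-2.333 - (4)·2.800) / (8) = -1.817
  γ = (11 - (-1)·-2.333 - (-2)·-1.750) / (5) = 1.033
Residual b − A·x = (-1.834, 7.704, -0.449)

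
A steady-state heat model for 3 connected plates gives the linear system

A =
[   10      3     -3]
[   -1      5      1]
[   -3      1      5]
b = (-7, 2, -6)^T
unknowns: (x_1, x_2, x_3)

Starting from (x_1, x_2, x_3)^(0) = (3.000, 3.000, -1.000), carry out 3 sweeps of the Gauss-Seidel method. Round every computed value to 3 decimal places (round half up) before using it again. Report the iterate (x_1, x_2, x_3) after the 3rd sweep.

Iteration 1:
  x_1 = (-7 - (3)·3.000 - (-3)·-1.000) / (10) = -1.900
  x_2 = (2 - (-1)·-1.900 - (1)·-1.000) / (5) = 0.220
  x_3 = (-6 - (-3)·-1.900 - (1)·0.220) / (5) = -2.384
Iteration 2:
  x_1 = (-7 - (3)·0.220 - (-3)·-2.384) / (10) = -1.481
  x_2 = (2 - (-1)·-1.481 - (1)·-2.384) / (5) = 0.581
  x_3 = (-6 - (-3)·-1.481 - (1)·0.581) / (5) = -2.205
Iteration 3:
  x_1 = (-7 - (3)·0.581 - (-3)·-2.205) / (10) = -1.536
  x_2 = (2 - (-1)·-1.536 - (1)·-2.205) / (5) = 0.534
  x_3 = (-6 - (-3)·-1.536 - (1)·0.534) / (5) = -2.228

(-1.536, 0.534, -2.228)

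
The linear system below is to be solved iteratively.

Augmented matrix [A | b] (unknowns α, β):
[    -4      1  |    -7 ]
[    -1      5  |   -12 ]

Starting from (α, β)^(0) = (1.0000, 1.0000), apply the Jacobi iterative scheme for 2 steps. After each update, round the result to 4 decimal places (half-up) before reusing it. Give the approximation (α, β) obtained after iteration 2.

(1.2000, -2.0000)

Iteration 1:
  α = (-7 - (1)·1.0000) / (-4) = 2.0000
  β = (-12 - (-1)·1.0000) / (5) = -2.2000
Iteration 2:
  α = (-7 - (1)·-2.2000) / (-4) = 1.2000
  β = (-12 - (-1)·2.0000) / (5) = -2.0000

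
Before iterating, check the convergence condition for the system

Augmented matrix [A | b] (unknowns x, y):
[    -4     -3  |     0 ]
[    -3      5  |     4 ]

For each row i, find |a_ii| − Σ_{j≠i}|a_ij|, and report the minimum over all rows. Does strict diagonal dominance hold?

1

row 1: |-4| − (3) = 1
row 2: |5| − (3) = 2
minimum over rows = 1 → strictly diagonally dominant (convergence guaranteed)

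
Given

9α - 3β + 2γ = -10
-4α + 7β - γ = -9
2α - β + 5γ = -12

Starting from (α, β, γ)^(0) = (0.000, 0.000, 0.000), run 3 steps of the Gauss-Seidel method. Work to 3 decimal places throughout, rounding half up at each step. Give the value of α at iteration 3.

Iteration 1:
  α = (-10 - (-3)·0.000 - (2)·0.000) / (9) = -1.111
  β = (-9 - (-4)·-1.111 - (-1)·0.000) / (7) = -1.921
  γ = (-12 - (2)·-1.111 - (-1)·-1.921) / (5) = -2.340
Iteration 2:
  α = (-10 - (-3)·-1.921 - (2)·-2.340) / (9) = -1.231
  β = (-9 - (-4)·-1.231 - (-1)·-2.340) / (7) = -2.323
  γ = (-12 - (2)·-1.231 - (-1)·-2.323) / (5) = -2.372
Iteration 3:
  α = (-10 - (-3)·-2.323 - (2)·-2.372) / (9) = -1.358
  β = (-9 - (-4)·-1.358 - (-1)·-2.372) / (7) = -2.401
  γ = (-12 - (2)·-1.358 - (-1)·-2.401) / (5) = -2.337

-1.358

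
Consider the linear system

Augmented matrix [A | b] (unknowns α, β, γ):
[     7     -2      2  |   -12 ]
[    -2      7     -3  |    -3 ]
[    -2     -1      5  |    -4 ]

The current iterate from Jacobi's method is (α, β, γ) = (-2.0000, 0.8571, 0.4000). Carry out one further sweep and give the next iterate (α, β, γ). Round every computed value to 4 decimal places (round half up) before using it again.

One sweep:
  α = (-12 - (-2)·0.8571 - (2)·0.4000) / (7) = -1.5837
  β = (-3 - (-2)·-2.0000 - (-3)·0.4000) / (7) = -0.8286
  γ = (-4 - (-2)·-2.0000 - (-1)·0.8571) / (5) = -1.4286

(-1.5837, -0.8286, -1.4286)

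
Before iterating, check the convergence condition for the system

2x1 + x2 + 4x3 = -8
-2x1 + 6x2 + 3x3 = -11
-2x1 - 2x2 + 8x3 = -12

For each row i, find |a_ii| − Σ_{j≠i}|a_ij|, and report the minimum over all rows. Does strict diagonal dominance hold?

row 1: |2| − (1+4) = -3
row 2: |6| − (2+3) = 1
row 3: |8| − (2+2) = 4
minimum over rows = -3 → not strictly diagonally dominant

-3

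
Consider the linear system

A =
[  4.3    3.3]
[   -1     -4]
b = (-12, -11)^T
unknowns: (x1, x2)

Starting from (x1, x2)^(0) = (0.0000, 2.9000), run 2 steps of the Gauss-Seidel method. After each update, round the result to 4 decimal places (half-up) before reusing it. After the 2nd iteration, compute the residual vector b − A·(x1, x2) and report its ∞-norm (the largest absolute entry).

0.6990

Iteration 1:
  x1 = (-12 - (3.3)·2.9000) / (4.3) = -5.0163
  x2 = (-11 - (-1)·-5.0163) / (-4) = 4.0041
Iteration 2:
  x1 = (-12 - (3.3)·4.0041) / (4.3) = -5.8636
  x2 = (-11 - (-1)·-5.8636) / (-4) = 4.2159
Residual b − A·x = (-0.6990, 0.0000); ∞-norm = 0.6990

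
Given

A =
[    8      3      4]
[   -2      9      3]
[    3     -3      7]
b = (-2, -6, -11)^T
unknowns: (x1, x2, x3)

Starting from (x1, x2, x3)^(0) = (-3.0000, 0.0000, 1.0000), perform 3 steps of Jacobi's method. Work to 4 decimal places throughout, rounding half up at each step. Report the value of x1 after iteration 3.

Iteration 1:
  x1 = (-2 - (3)·0.0000 - (4)·1.0000) / (8) = -0.7500
  x2 = (-6 - (-2)·-3.0000 - (3)·1.0000) / (9) = -1.6667
  x3 = (-11 - (3)·-3.0000 - (-3)·0.0000) / (7) = -0.2857
Iteration 2:
  x1 = (-2 - (3)·-1.6667 - (4)·-0.2857) / (8) = 0.5179
  x2 = (-6 - (-2)·-0.7500 - (3)·-0.2857) / (9) = -0.7381
  x3 = (-11 - (3)·-0.7500 - (-3)·-1.6667) / (7) = -1.9643
Iteration 3:
  x1 = (-2 - (3)·-0.7381 - (4)·-1.9643) / (8) = 1.0089
  x2 = (-6 - (-2)·0.5179 - (3)·-1.9643) / (9) = 0.1032
  x3 = (-11 - (3)·0.5179 - (-3)·-0.7381) / (7) = -2.1097

1.0089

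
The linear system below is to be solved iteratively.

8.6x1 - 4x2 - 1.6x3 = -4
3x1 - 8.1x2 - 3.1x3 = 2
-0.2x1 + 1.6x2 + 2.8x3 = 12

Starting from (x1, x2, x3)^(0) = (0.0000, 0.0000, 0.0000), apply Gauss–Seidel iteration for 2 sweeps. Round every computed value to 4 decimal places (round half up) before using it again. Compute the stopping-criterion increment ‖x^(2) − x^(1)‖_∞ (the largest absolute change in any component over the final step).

1.4818

Iteration 1:
  x1 = (-4 - (-4)·0.0000 - (-1.6)·0.0000) / (8.6) = -0.4651
  x2 = (2 - (3)·-0.4651 - (-3.1)·0.0000) / (-8.1) = -0.4192
  x3 = (12 - (-0.2)·-0.4651 - (1.6)·-0.4192) / (2.8) = 4.4920
Iteration 2:
  x1 = (-4 - (-4)·-0.4192 - (-1.6)·4.4920) / (8.6) = 0.1756
  x2 = (2 - (3)·0.1756 - (-3.1)·4.4920) / (-8.1) = -1.9010
  x3 = (12 - (-0.2)·0.1756 - (1.6)·-1.9010) / (2.8) = 5.3845
Change: (0.6407, -1.4818, 0.8925) → max |·| = 1.4818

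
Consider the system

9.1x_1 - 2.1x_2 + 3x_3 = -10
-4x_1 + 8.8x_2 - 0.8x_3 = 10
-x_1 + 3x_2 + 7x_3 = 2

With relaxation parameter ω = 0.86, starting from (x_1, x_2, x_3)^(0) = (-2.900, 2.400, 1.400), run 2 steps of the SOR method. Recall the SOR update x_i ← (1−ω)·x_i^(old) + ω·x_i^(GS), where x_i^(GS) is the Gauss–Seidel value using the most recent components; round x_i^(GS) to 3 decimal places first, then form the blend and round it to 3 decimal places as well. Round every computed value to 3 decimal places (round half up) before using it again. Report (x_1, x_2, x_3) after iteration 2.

Iteration 1:
  x_1: GS value = (-10 - (-2.1)·2.400 - (3)·1.400) / (9.1) = -1.007;  x_1 ← (1−ω)·-2.900 + ω·-1.007 = -1.272
  x_2: GS value = (10 - (-4)·-1.272 - (-0.8)·1.400) / (8.8) = 0.685;  x_2 ← (1−ω)·2.400 + ω·0.685 = 0.925
  x_3: GS value = (2 - (-1)·-1.272 - (3)·0.925) / (7) = -0.292;  x_3 ← (1−ω)·1.400 + ω·-0.292 = -0.055
Iteration 2:
  x_1: GS value = (-10 - (-2.1)·0.925 - (3)·-0.055) / (9.1) = -0.867;  x_1 ← (1−ω)·-1.272 + ω·-0.867 = -0.924
  x_2: GS value = (10 - (-4)·-0.924 - (-0.8)·-0.055) / (8.8) = 0.711;  x_2 ← (1−ω)·0.925 + ω·0.711 = 0.741
  x_3: GS value = (2 - (-1)·-0.924 - (3)·0.741) / (7) = -0.164;  x_3 ← (1−ω)·-0.055 + ω·-0.164 = -0.149

(-0.924, 0.741, -0.149)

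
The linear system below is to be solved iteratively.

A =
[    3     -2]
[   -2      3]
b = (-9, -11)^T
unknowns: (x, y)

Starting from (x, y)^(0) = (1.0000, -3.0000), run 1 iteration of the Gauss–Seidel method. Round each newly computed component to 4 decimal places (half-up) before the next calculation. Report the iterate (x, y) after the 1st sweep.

(-5.0000, -7.0000)

Iteration 1:
  x = (-9 - (-2)·-3.0000) / (3) = -5.0000
  y = (-11 - (-2)·-5.0000) / (3) = -7.0000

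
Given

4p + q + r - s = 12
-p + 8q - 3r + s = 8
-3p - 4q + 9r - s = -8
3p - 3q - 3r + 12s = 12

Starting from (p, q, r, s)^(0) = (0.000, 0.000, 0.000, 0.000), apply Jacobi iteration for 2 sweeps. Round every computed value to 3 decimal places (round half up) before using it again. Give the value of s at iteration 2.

Iteration 1:
  p = (12 - (1)·0.000 - (1)·0.000 - (-1)·0.000) / (4) = 3.000
  q = (8 - (-1)·0.000 - (-3)·0.000 - (1)·0.000) / (8) = 1.000
  r = (-8 - (-3)·0.000 - (-4)·0.000 - (-1)·0.000) / (9) = -0.889
  s = (12 - (3)·0.000 - (-3)·0.000 - (-3)·0.000) / (12) = 1.000
Iteration 2:
  p = (12 - (1)·1.000 - (1)·-0.889 - (-1)·1.000) / (4) = 3.222
  q = (8 - (-1)·3.000 - (-3)·-0.889 - (1)·1.000) / (8) = 0.917
  r = (-8 - (-3)·3.000 - (-4)·1.000 - (-1)·1.000) / (9) = 0.667
  s = (12 - (3)·3.000 - (-3)·1.000 - (-3)·-0.889) / (12) = 0.278

0.278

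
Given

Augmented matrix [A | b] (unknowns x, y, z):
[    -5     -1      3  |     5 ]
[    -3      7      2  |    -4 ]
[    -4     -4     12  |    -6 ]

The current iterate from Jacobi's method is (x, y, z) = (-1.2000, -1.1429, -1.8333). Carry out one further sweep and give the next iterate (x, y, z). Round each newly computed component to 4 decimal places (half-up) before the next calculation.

(-1.8714, -0.5619, -1.2810)

One sweep:
  x = (5 - (-1)·-1.1429 - (3)·-1.8333) / (-5) = -1.8714
  y = (-4 - (-3)·-1.2000 - (2)·-1.8333) / (7) = -0.5619
  z = (-6 - (-4)·-1.2000 - (-4)·-1.1429) / (12) = -1.2810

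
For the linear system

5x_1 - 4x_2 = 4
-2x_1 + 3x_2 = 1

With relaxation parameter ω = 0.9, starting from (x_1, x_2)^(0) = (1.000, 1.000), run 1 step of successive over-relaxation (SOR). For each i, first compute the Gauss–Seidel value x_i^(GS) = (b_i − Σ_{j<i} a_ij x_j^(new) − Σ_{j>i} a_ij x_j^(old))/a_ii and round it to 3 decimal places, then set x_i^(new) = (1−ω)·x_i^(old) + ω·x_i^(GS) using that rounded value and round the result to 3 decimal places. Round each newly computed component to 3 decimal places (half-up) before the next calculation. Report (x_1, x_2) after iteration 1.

(1.540, 1.324)

Iteration 1:
  x_1: GS value = (4 - (-4)·1.000) / (5) = 1.600;  x_1 ← (1−ω)·1.000 + ω·1.600 = 1.540
  x_2: GS value = (1 - (-2)·1.540) / (3) = 1.360;  x_2 ← (1−ω)·1.000 + ω·1.360 = 1.324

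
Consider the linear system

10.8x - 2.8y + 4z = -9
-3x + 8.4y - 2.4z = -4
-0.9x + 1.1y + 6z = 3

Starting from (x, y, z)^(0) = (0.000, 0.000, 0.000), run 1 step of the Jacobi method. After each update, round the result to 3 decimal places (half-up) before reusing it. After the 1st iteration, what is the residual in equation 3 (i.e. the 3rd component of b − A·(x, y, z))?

Iteration 1:
  x = (-9 - (-2.8)·0.000 - (4)·0.000) / (10.8) = -0.833
  y = (-4 - (-3)·0.000 - (-2.4)·0.000) / (8.4) = -0.476
  z = (3 - (-0.9)·0.000 - (1.1)·0.000) / (6) = 0.500
Residual b − A·x = (-3.336, -1.301, -0.226)

-0.226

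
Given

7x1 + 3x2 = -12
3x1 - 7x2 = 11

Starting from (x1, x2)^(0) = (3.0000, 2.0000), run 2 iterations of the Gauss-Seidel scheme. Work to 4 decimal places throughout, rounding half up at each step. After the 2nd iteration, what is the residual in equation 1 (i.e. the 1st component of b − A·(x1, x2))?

-2.5752

Iteration 1:
  x1 = (-12 - (3)·2.0000) / (7) = -2.5714
  x2 = (11 - (3)·-2.5714) / (-7) = -2.6735
Iteration 2:
  x1 = (-12 - (3)·-2.6735) / (7) = -0.5685
  x2 = (11 - (3)·-0.5685) / (-7) = -1.8151
Residual b − A·x = (-2.5752, -0.0002)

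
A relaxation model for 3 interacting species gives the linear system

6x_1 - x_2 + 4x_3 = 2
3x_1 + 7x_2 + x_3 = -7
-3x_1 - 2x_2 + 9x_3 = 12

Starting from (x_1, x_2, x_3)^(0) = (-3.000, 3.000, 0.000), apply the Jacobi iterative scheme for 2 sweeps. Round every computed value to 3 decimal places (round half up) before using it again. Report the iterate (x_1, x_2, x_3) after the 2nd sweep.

(-0.286, -1.500, 1.675)

Iteration 1:
  x_1 = (2 - (-1)·3.000 - (4)·0.000) / (6) = 0.833
  x_2 = (-7 - (3)·-3.000 - (1)·0.000) / (7) = 0.286
  x_3 = (12 - (-3)·-3.000 - (-2)·3.000) / (9) = 1.000
Iteration 2:
  x_1 = (2 - (-1)·0.286 - (4)·1.000) / (6) = -0.286
  x_2 = (-7 - (3)·0.833 - (1)·1.000) / (7) = -1.500
  x_3 = (12 - (-3)·0.833 - (-2)·0.286) / (9) = 1.675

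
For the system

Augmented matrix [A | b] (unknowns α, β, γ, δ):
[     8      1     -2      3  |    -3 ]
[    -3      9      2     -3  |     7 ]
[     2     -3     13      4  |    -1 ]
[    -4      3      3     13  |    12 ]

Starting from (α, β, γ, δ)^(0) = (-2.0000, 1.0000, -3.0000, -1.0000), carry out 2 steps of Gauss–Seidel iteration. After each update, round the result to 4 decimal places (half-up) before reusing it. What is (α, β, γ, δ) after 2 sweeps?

Iteration 1:
  α = (-3 - (1)·1.0000 - (-2)·-3.0000 - (3)·-1.0000) / (8) = -0.8750
  β = (7 - (-3)·-0.8750 - (2)·-3.0000 - (-3)·-1.0000) / (9) = 0.8194
  γ = (-1 - (2)·-0.8750 - (-3)·0.8194 - (4)·-1.0000) / (13) = 0.5545
  δ = (12 - (-4)·-0.8750 - (3)·0.8194 - (3)·0.5545) / (13) = 0.3368
Iteration 2:
  α = (-3 - (1)·0.8194 - (-2)·0.5545 - (3)·0.3368) / (8) = -0.4651
  β = (7 - (-3)·-0.4651 - (2)·0.5545 - (-3)·0.3368) / (9) = 0.6118
  γ = (-1 - (2)·-0.4651 - (-3)·0.6118 - (4)·0.3368) / (13) = 0.0322
  δ = (12 - (-4)·-0.4651 - (3)·0.6118 - (3)·0.0322) / (13) = 0.6314

(-0.4651, 0.6118, 0.0322, 0.6314)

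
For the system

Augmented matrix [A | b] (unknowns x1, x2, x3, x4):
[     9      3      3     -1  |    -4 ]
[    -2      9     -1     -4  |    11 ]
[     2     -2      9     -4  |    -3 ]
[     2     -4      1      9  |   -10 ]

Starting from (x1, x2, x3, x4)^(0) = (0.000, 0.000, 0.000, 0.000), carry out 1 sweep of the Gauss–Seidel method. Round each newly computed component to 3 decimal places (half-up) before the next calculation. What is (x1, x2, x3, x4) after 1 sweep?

(-0.444, 1.124, 0.015, -0.515)

Iteration 1:
  x1 = (-4 - (3)·0.000 - (3)·0.000 - (-1)·0.000) / (9) = -0.444
  x2 = (11 - (-2)·-0.444 - (-1)·0.000 - (-4)·0.000) / (9) = 1.124
  x3 = (-3 - (2)·-0.444 - (-2)·1.124 - (-4)·0.000) / (9) = 0.015
  x4 = (-10 - (2)·-0.444 - (-4)·1.124 - (1)·0.015) / (9) = -0.515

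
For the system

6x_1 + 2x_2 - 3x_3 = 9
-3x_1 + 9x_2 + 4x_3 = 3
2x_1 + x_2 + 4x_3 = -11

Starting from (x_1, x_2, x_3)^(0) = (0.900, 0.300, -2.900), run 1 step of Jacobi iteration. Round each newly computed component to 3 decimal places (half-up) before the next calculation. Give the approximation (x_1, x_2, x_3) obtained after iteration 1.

(-0.050, 1.922, -3.275)

Iteration 1:
  x_1 = (9 - (2)·0.300 - (-3)·-2.900) / (6) = -0.050
  x_2 = (3 - (-3)·0.900 - (4)·-2.900) / (9) = 1.922
  x_3 = (-11 - (2)·0.900 - (1)·0.300) / (4) = -3.275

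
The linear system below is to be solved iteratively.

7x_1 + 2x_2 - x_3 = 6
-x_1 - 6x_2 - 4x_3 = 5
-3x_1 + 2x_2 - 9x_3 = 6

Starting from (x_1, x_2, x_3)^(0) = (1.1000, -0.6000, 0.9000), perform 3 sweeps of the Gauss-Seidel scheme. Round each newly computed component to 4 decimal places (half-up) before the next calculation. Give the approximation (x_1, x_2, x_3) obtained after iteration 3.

(0.7283, -0.2499, -0.9650)

Iteration 1:
  x_1 = (6 - (2)·-0.6000 - (-1)·0.9000) / (7) = 1.1571
  x_2 = (5 - (-1)·1.1571 - (-4)·0.9000) / (-6) = -1.6262
  x_3 = (6 - (-3)·1.1571 - (2)·-1.6262) / (-9) = -1.4137
Iteration 2:
  x_1 = (6 - (2)·-1.6262 - (-1)·-1.4137) / (7) = 1.1198
  x_2 = (5 - (-1)·1.1198 - (-4)·-1.4137) / (-6) = -0.0775
  x_3 = (6 - (-3)·1.1198 - (2)·-0.0775) / (-9) = -1.0572
Iteration 3:
  x_1 = (6 - (2)·-0.0775 - (-1)·-1.0572) / (7) = 0.7283
  x_2 = (5 - (-1)·0.7283 - (-4)·-1.0572) / (-6) = -0.2499
  x_3 = (6 - (-3)·0.7283 - (2)·-0.2499) / (-9) = -0.9650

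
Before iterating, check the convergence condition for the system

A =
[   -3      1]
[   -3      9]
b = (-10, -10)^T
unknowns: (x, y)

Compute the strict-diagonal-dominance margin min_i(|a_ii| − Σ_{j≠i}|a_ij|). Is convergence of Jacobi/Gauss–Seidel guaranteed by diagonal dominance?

2

row 1: |-3| − (1) = 2
row 2: |9| − (3) = 6
minimum over rows = 2 → strictly diagonally dominant (convergence guaranteed)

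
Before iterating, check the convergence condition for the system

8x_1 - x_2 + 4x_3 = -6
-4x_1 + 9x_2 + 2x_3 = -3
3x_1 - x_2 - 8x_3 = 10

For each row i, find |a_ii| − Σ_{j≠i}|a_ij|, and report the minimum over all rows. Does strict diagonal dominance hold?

row 1: |8| − (1+4) = 3
row 2: |9| − (4+2) = 3
row 3: |-8| − (3+1) = 4
minimum over rows = 3 → strictly diagonally dominant (convergence guaranteed)

3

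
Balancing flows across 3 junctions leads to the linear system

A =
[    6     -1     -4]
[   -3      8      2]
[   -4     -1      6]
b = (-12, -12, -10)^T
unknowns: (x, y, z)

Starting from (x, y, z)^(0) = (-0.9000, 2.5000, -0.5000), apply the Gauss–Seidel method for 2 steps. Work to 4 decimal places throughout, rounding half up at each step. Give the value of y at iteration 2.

-2.3809

Iteration 1:
  x = (-12 - (-1)·2.5000 - (-4)·-0.5000) / (6) = -1.9167
  y = (-12 - (-3)·-1.9167 - (2)·-0.5000) / (8) = -2.0938
  z = (-10 - (-4)·-1.9167 - (-1)·-2.0938) / (6) = -3.2934
Iteration 2:
  x = (-12 - (-1)·-2.0938 - (-4)·-3.2934) / (6) = -4.5446
  y = (-12 - (-3)·-4.5446 - (2)·-3.2934) / (8) = -2.3809
  z = (-10 - (-4)·-4.5446 - (-1)·-2.3809) / (6) = -5.0932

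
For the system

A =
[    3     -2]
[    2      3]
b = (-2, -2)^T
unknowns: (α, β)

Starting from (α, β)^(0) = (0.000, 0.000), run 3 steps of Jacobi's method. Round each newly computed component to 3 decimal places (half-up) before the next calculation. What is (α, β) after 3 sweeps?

Iteration 1:
  α = (-2 - (-2)·0.000) / (3) = -0.667
  β = (-2 - (2)·0.000) / (3) = -0.667
Iteration 2:
  α = (-2 - (-2)·-0.667) / (3) = -1.111
  β = (-2 - (2)·-0.667) / (3) = -0.222
Iteration 3:
  α = (-2 - (-2)·-0.222) / (3) = -0.815
  β = (-2 - (2)·-1.111) / (3) = 0.074

(-0.815, 0.074)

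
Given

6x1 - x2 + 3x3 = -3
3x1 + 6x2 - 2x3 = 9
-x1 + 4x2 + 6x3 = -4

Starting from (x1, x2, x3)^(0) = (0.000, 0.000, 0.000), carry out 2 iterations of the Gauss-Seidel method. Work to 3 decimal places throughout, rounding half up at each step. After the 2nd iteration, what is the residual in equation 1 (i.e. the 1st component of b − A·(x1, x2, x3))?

-4.416

Iteration 1:
  x1 = (-3 - (-1)·0.000 - (3)·0.000) / (6) = -0.500
  x2 = (9 - (3)·-0.500 - (-2)·0.000) / (6) = 1.750
  x3 = (-4 - (-1)·-0.500 - (4)·1.750) / (6) = -1.917
Iteration 2:
  x1 = (-3 - (-1)·1.750 - (3)·-1.917) / (6) = 0.750
  x2 = (9 - (3)·0.750 - (-2)·-1.917) / (6) = 0.486
  x3 = (-4 - (-1)·0.750 - (4)·0.486) / (6) = -0.866
Residual b − A·x = (-4.416, 2.102, 0.002)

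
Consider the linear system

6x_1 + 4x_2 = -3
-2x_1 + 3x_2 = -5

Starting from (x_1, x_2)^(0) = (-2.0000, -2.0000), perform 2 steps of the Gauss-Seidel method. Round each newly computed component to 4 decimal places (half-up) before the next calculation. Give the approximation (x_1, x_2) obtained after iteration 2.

Iteration 1:
  x_1 = (-3 - (4)·-2.0000) / (6) = 0.8333
  x_2 = (-5 - (-2)·0.8333) / (3) = -1.1111
Iteration 2:
  x_1 = (-3 - (4)·-1.1111) / (6) = 0.2407
  x_2 = (-5 - (-2)·0.2407) / (3) = -1.5062

(0.2407, -1.5062)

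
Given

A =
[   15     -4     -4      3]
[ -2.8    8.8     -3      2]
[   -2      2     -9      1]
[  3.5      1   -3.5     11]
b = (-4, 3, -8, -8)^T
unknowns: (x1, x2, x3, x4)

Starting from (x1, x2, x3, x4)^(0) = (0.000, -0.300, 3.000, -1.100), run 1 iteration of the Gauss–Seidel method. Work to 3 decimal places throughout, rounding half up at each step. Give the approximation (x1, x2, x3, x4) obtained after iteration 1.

(0.673, 1.828, 1.023, -0.782)

Iteration 1:
  x1 = (-4 - (-4)·-0.300 - (-4)·3.000 - (3)·-1.100) / (15) = 0.673
  x2 = (3 - (-2.8)·0.673 - (-3)·3.000 - (2)·-1.100) / (8.8) = 1.828
  x3 = (-8 - (-2)·0.673 - (2)·1.828 - (1)·-1.100) / (-9) = 1.023
  x4 = (-8 - (3.5)·0.673 - (1)·1.828 - (-3.5)·1.023) / (11) = -0.782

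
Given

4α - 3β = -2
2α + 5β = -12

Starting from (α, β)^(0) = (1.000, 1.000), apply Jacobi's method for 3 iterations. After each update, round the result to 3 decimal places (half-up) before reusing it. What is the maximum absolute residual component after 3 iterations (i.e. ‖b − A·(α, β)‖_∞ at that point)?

3.420

Iteration 1:
  α = (-2 - (-3)·1.000) / (4) = 0.250
  β = (-12 - (2)·1.000) / (5) = -2.800
Iteration 2:
  α = (-2 - (-3)·-2.800) / (4) = -2.600
  β = (-12 - (2)·0.250) / (5) = -2.500
Iteration 3:
  α = (-2 - (-3)·-2.500) / (4) = -2.375
  β = (-12 - (2)·-2.600) / (5) = -1.360
Residual b − A·x = (3.420, -0.450); ∞-norm = 3.420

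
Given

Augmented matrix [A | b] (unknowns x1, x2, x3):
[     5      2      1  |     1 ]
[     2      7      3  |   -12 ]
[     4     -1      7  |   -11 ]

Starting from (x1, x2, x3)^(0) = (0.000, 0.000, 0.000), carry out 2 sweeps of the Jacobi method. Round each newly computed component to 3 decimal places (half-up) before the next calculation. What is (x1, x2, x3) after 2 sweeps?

Iteration 1:
  x1 = (1 - (2)·0.000 - (1)·0.000) / (5) = 0.200
  x2 = (-12 - (2)·0.000 - (3)·0.000) / (7) = -1.714
  x3 = (-11 - (4)·0.000 - (-1)·0.000) / (7) = -1.571
Iteration 2:
  x1 = (1 - (2)·-1.714 - (1)·-1.571) / (5) = 1.200
  x2 = (-12 - (2)·0.200 - (3)·-1.571) / (7) = -1.098
  x3 = (-11 - (4)·0.200 - (-1)·-1.714) / (7) = -1.931

(1.200, -1.098, -1.931)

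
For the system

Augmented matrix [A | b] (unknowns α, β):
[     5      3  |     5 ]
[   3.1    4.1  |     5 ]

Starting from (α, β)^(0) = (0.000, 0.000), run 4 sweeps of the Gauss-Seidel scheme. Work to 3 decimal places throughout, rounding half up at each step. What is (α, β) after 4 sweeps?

(0.539, 0.812)

Iteration 1:
  α = (5 - (3)·0.000) / (5) = 1.000
  β = (5 - (3.1)·1.000) / (4.1) = 0.463
Iteration 2:
  α = (5 - (3)·0.463) / (5) = 0.722
  β = (5 - (3.1)·0.722) / (4.1) = 0.674
Iteration 3:
  α = (5 - (3)·0.674) / (5) = 0.596
  β = (5 - (3.1)·0.596) / (4.1) = 0.769
Iteration 4:
  α = (5 - (3)·0.769) / (5) = 0.539
  β = (5 - (3.1)·0.539) / (4.1) = 0.812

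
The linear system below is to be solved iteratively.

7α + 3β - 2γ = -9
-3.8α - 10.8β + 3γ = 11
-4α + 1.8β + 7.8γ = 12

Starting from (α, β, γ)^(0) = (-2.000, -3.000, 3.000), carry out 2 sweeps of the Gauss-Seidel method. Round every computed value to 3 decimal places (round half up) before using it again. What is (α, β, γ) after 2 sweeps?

Iteration 1:
  α = (-9 - (3)·-3.000 - (-2)·3.000) / (7) = 0.857
  β = (11 - (-3.8)·0.857 - (3)·3.000) / (-10.8) = -0.487
  γ = (12 - (-4)·0.857 - (1.8)·-0.487) / (7.8) = 2.090
Iteration 2:
  α = (-9 - (3)·-0.487 - (-2)·2.090) / (7) = -0.480
  β = (11 - (-3.8)·-0.480 - (3)·2.090) / (-10.8) = -0.269
  γ = (12 - (-4)·-0.480 - (1.8)·-0.269) / (7.8) = 1.354

(-0.480, -0.269, 1.354)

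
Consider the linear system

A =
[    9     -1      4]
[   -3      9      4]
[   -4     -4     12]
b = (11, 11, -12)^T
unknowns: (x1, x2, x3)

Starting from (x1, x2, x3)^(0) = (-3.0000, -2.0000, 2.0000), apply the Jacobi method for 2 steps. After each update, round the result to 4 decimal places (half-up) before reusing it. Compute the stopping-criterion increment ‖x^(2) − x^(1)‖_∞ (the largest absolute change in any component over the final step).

3.1112

Iteration 1:
  x1 = (11 - (-1)·-2.0000 - (4)·2.0000) / (9) = 0.1111
  x2 = (11 - (-3)·-3.0000 - (4)·2.0000) / (9) = -0.6667
  x3 = (-12 - (-4)·-3.0000 - (-4)·-2.0000) / (12) = -2.6667
Iteration 2:
  x1 = (11 - (-1)·-0.6667 - (4)·-2.6667) / (9) = 2.3333
  x2 = (11 - (-3)·0.1111 - (4)·-2.6667) / (9) = 2.4445
  x3 = (-12 - (-4)·0.1111 - (-4)·-0.6667) / (12) = -1.1852
Change: (2.2222, 3.1112, 1.4815) → max |·| = 3.1112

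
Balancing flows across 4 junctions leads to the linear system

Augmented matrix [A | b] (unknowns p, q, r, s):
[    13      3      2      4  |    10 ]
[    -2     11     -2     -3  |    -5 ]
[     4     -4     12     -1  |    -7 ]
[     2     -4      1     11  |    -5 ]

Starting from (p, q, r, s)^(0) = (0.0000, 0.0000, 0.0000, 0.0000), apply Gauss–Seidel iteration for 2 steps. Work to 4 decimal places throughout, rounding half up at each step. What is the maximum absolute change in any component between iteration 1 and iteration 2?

Iteration 1:
  p = (10 - (3)·0.0000 - (2)·0.0000 - (4)·0.0000) / (13) = 0.7692
  q = (-5 - (-2)·0.7692 - (-2)·0.0000 - (-3)·0.0000) / (11) = -0.3147
  r = (-7 - (4)·0.7692 - (-4)·-0.3147 - (-1)·0.0000) / (12) = -0.9446
  s = (-5 - (2)·0.7692 - (-4)·-0.3147 - (1)·-0.9446) / (11) = -0.6230
Iteration 2:
  p = (10 - (3)·-0.3147 - (2)·-0.9446 - (4)·-0.6230) / (13) = 1.1789
  q = (-5 - (-2)·1.1789 - (-2)·-0.9446 - (-3)·-0.6230) / (11) = -0.5819
  r = (-7 - (4)·1.1789 - (-4)·-0.5819 - (-1)·-0.6230) / (12) = -1.2222
  s = (-5 - (2)·1.1789 - (-4)·-0.5819 - (1)·-1.2222) / (11) = -0.7694
Change: (0.4097, -0.2672, -0.2776, -0.1464) → max |·| = 0.4097

0.4097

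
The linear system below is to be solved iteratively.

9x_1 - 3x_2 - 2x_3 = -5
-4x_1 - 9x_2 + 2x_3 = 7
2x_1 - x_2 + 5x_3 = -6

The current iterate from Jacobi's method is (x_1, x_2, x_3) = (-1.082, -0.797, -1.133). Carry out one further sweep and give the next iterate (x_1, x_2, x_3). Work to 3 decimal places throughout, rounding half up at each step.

One sweep:
  x_1 = (-5 - (-3)·-0.797 - (-2)·-1.133) / (9) = -1.073
  x_2 = (7 - (-4)·-1.082 - (2)·-1.133) / (-9) = -0.549
  x_3 = (-6 - (2)·-1.082 - (-1)·-0.797) / (5) = -0.927

(-1.073, -0.549, -0.927)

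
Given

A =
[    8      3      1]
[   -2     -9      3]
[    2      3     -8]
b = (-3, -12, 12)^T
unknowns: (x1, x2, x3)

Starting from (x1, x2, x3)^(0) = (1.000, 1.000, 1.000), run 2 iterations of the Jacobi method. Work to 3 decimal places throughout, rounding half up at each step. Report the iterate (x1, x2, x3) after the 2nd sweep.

Iteration 1:
  x1 = (-3 - (3)·1.000 - (1)·1.000) / (8) = -0.875
  x2 = (-12 - (-2)·1.000 - (3)·1.000) / (-9) = 1.444
  x3 = (12 - (2)·1.000 - (3)·1.000) / (-8) = -0.875
Iteration 2:
  x1 = (-3 - (3)·1.444 - (1)·-0.875) / (8) = -0.807
  x2 = (-12 - (-2)·-0.875 - (3)·-0.875) / (-9) = 1.236
  x3 = (12 - (2)·-0.875 - (3)·1.444) / (-8) = -1.177

(-0.807, 1.236, -1.177)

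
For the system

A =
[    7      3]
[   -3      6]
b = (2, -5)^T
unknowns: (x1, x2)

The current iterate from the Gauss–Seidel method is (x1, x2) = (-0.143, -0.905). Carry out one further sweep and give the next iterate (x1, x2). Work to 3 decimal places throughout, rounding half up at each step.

One sweep:
  x1 = (2 - (3)·-0.905) / (7) = 0.674
  x2 = (-5 - (-3)·0.674) / (6) = -0.496

(0.674, -0.496)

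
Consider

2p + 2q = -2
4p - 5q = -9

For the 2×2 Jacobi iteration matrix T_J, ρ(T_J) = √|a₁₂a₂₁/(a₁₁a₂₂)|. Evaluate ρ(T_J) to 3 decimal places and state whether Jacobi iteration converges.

a₁₂a₂₁/(a₁₁a₂₂) = (2)·(4) / ((2)·(-5)) = -0.800000
ρ = √|-0.800000| = √0.800000 = 0.894
ρ < 1, so Jacobi converges

0.894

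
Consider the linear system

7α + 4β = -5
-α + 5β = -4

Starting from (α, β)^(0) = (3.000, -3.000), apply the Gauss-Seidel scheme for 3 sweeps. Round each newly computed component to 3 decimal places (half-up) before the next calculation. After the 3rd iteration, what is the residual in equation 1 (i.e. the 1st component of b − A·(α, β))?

-0.123

Iteration 1:
  α = (-5 - (4)·-3.000) / (7) = 1.000
  β = (-4 - (-1)·1.000) / (5) = -0.600
Iteration 2:
  α = (-5 - (4)·-0.600) / (7) = -0.371
  β = (-4 - (-1)·-0.371) / (5) = -0.874
Iteration 3:
  α = (-5 - (4)·-0.874) / (7) = -0.215
  β = (-4 - (-1)·-0.215) / (5) = -0.843
Residual b − A·x = (-0.123, 0.000)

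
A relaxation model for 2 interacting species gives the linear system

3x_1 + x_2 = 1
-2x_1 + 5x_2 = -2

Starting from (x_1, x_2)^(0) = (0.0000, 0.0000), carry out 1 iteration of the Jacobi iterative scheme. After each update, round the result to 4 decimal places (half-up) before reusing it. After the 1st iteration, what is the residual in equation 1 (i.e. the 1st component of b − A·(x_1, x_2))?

0.4001

Iteration 1:
  x_1 = (1 - (1)·0.0000) / (3) = 0.3333
  x_2 = (-2 - (-2)·0.0000) / (5) = -0.4000
Residual b − A·x = (0.4001, 0.6666)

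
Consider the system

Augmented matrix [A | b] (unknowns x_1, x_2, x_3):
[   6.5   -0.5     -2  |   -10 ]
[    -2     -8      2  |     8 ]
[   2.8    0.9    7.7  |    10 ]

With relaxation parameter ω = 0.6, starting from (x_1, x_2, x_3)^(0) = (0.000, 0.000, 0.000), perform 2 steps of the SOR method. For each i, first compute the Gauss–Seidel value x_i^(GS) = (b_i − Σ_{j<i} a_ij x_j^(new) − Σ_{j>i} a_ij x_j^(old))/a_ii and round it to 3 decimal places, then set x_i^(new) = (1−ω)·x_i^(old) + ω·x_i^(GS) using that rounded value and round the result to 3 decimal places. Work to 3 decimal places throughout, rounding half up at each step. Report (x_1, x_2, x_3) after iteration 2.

(-1.126, -0.463, 1.462)

Iteration 1:
  x_1: GS value = (-10 - (-0.5)·0.000 - (-2)·0.000) / (6.5) = -1.538;  x_1 ← (1−ω)·0.000 + ω·-1.538 = -0.923
  x_2: GS value = (8 - (-2)·-0.923 - (2)·0.000) / (-8) = -0.769;  x_2 ← (1−ω)·0.000 + ω·-0.769 = -0.461
  x_3: GS value = (10 - (2.8)·-0.923 - (0.9)·-0.461) / (7.7) = 1.688;  x_3 ← (1−ω)·0.000 + ω·1.688 = 1.013
Iteration 2:
  x_1: GS value = (-10 - (-0.5)·-0.461 - (-2)·1.013) / (6.5) = -1.262;  x_1 ← (1−ω)·-0.923 + ω·-1.262 = -1.126
  x_2: GS value = (8 - (-2)·-1.126 - (2)·1.013) / (-8) = -0.465;  x_2 ← (1−ω)·-0.461 + ω·-0.465 = -0.463
  x_3: GS value = (10 - (2.8)·-1.126 - (0.9)·-0.463) / (7.7) = 1.762;  x_3 ← (1−ω)·1.013 + ω·1.762 = 1.462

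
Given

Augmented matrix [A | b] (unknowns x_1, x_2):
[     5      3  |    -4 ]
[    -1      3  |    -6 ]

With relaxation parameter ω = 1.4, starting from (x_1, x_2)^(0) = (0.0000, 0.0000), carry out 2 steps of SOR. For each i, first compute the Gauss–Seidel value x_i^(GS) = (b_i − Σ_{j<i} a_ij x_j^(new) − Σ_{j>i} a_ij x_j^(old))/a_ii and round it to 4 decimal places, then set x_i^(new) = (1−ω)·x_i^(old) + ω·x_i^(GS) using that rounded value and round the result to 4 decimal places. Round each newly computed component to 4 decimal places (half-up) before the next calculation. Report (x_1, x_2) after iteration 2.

(2.1190, -0.4821)

Iteration 1:
  x_1: GS value = (-4 - (3)·0.0000) / (5) = -0.8000;  x_1 ← (1−ω)·0.0000 + ω·-0.8000 = -1.1200
  x_2: GS value = (-6 - (-1)·-1.1200) / (3) = -2.3733;  x_2 ← (1−ω)·0.0000 + ω·-2.3733 = -3.3226
Iteration 2:
  x_1: GS value = (-4 - (3)·-3.3226) / (5) = 1.1936;  x_1 ← (1−ω)·-1.1200 + ω·1.1936 = 2.1190
  x_2: GS value = (-6 - (-1)·2.1190) / (3) = -1.2937;  x_2 ← (1−ω)·-3.3226 + ω·-1.2937 = -0.4821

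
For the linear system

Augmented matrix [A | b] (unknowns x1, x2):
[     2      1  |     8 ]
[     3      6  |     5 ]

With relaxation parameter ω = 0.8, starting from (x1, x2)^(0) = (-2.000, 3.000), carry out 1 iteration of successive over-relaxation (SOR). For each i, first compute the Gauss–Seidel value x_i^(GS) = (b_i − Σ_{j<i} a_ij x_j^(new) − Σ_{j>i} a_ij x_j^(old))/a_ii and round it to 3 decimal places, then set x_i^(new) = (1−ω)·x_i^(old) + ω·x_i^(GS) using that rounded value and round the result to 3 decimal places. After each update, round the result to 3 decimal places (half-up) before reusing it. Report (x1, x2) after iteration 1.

Iteration 1:
  x1: GS value = (8 - (1)·3.000) / (2) = 2.500;  x1 ← (1−ω)·-2.000 + ω·2.500 = 1.600
  x2: GS value = (5 - (3)·1.600) / (6) = 0.033;  x2 ← (1−ω)·3.000 + ω·0.033 = 0.626

(1.600, 0.626)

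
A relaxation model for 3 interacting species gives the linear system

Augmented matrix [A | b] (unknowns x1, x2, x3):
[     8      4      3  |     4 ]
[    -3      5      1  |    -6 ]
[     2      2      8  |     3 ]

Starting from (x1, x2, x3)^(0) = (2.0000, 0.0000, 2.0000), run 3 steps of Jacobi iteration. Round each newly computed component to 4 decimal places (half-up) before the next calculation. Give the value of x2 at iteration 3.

Iteration 1:
  x1 = (4 - (4)·0.0000 - (3)·2.0000) / (8) = -0.2500
  x2 = (-6 - (-3)·2.0000 - (1)·2.0000) / (5) = -0.4000
  x3 = (3 - (2)·2.0000 - (2)·0.0000) / (8) = -0.1250
Iteration 2:
  x1 = (4 - (4)·-0.4000 - (3)·-0.1250) / (8) = 0.7469
  x2 = (-6 - (-3)·-0.2500 - (1)·-0.1250) / (5) = -1.3250
  x3 = (3 - (2)·-0.2500 - (2)·-0.4000) / (8) = 0.5375
Iteration 3:
  x1 = (4 - (4)·-1.3250 - (3)·0.5375) / (8) = 0.9609
  x2 = (-6 - (-3)·0.7469 - (1)·0.5375) / (5) = -0.8594
  x3 = (3 - (2)·0.7469 - (2)·-1.3250) / (8) = 0.5195

-0.8594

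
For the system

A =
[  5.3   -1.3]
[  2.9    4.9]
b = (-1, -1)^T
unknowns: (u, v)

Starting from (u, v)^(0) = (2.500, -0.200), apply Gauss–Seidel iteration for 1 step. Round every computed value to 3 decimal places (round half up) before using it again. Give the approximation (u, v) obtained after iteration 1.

Iteration 1:
  u = (-1 - (-1.3)·-0.200) / (5.3) = -0.238
  v = (-1 - (2.9)·-0.238) / (4.9) = -0.063

(-0.238, -0.063)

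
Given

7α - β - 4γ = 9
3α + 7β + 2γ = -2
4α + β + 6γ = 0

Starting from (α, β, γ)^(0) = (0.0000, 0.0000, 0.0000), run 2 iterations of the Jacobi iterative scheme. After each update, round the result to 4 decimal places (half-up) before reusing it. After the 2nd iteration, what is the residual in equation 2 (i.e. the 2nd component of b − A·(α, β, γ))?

1.7412

Iteration 1:
  α = (9 - (-1)·0.0000 - (-4)·0.0000) / (7) = 1.2857
  β = (-2 - (3)·0.0000 - (2)·0.0000) / (7) = -0.2857
  γ = (0 - (4)·0.0000 - (1)·0.0000) / (6) = 0.0000
Iteration 2:
  α = (9 - (-1)·-0.2857 - (-4)·0.0000) / (7) = 1.2449
  β = (-2 - (3)·1.2857 - (2)·0.0000) / (7) = -0.8367
  γ = (0 - (4)·1.2857 - (1)·-0.2857) / (6) = -0.8095
Residual b − A·x = (-3.7890, 1.7412, 0.7141)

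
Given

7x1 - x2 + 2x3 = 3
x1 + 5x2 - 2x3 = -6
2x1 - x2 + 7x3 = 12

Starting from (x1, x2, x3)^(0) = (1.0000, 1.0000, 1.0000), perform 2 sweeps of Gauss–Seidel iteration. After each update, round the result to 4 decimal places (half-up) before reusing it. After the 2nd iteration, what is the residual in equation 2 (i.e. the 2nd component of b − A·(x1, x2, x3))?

0.3166

Iteration 1:
  x1 = (3 - (-1)·1.0000 - (2)·1.0000) / (7) = 0.2857
  x2 = (-6 - (1)·0.2857 - (-2)·1.0000) / (5) = -0.8571
  x3 = (12 - (2)·0.2857 - (-1)·-0.8571) / (7) = 1.5102
Iteration 2:
  x1 = (3 - (-1)·-0.8571 - (2)·1.5102) / (7) = -0.1254
  x2 = (-6 - (1)·-0.1254 - (-2)·1.5102) / (5) = -0.5708
  x3 = (12 - (2)·-0.1254 - (-1)·-0.5708) / (7) = 1.6686
Residual b − A·x = (-0.0302, 0.3166, -0.0002)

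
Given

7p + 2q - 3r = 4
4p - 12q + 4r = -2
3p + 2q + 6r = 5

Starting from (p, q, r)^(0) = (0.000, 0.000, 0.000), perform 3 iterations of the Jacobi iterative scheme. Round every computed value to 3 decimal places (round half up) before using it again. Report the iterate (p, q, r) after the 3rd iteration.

Iteration 1:
  p = (4 - (2)·0.000 - (-3)·0.000) / (7) = 0.571
  q = (-2 - (4)·0.000 - (4)·0.000) / (-12) = 0.167
  r = (5 - (3)·0.000 - (2)·0.000) / (6) = 0.833
Iteration 2:
  p = (4 - (2)·0.167 - (-3)·0.833) / (7) = 0.881
  q = (-2 - (4)·0.571 - (4)·0.833) / (-12) = 0.635
  r = (5 - (3)·0.571 - (2)·0.167) / (6) = 0.492
Iteration 3:
  p = (4 - (2)·0.635 - (-3)·0.492) / (7) = 0.601
  q = (-2 - (4)·0.881 - (4)·0.492) / (-12) = 0.624
  r = (5 - (3)·0.881 - (2)·0.635) / (6) = 0.181

(0.601, 0.624, 0.181)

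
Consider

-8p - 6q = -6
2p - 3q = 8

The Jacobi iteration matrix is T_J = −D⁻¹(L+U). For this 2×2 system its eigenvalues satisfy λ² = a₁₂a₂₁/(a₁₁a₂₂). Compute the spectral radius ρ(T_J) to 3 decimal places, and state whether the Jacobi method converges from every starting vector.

a₁₂a₂₁/(a₁₁a₂₂) = (-6)·(2) / ((-8)·(-3)) = -0.500000
ρ = √|-0.500000| = √0.500000 = 0.707
ρ < 1, so Jacobi converges

0.707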